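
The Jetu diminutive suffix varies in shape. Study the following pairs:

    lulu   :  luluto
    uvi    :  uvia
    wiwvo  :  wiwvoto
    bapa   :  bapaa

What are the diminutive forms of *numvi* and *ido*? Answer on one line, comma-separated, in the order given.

The alternation tracks the last vowel of the stem — -to when the last vowel of the stem is a rounded vowel (*lulu*, *wiwvo*); -a when the last vowel of the stem is an unrounded vowel (*uvi*, *bapa*).
The last vowel of *numvi* is /i/, which is an unrounded vowel, so the suffix is -a, giving *numvia*.
*ido* — last vowel /o/ (a rounded vowel) → -to → *idoto*.

numvia, idoto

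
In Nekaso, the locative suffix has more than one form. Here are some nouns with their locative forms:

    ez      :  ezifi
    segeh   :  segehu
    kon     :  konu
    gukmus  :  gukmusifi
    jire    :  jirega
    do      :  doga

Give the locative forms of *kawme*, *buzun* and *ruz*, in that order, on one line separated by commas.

kawmega, buzunu, ruzifi

The suffix is conditioned by the final sound: -ifi when the stem ends in a sibilant (*ez*, *gukmus*); -u when the stem ends in a non-sibilant consonant (*segeh*, *kon*); -ga when the stem ends in a vowel (*jire*, *do*).
*kawme* — final sound /e/ (a vowel) → -ga → *kawmega*.
*buzun* — final sound /n/ (a non-sibilant consonant) → -u → *buzunu*.
*ruz*: final sound = /z/, a sibilant → -ifi → *ruzifi*.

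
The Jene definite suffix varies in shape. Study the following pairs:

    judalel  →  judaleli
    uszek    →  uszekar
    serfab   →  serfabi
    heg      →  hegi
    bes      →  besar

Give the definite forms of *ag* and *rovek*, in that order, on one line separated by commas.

agi, rovekar

The suffix is conditioned by the final consonant: -ar when the stem ends in a voiceless consonant (*uszek*, *bes*); -i when the stem ends in a voiced consonant (*judalel*, *serfab*, *heg*).
*ag* — final consonant /g/ (voiced) → -i → *agi*.
*rovek* — final consonant /k/ (voiceless) → -ar → *rovekar*.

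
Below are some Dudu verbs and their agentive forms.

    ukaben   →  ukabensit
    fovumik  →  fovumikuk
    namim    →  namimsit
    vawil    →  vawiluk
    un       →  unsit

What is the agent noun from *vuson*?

The alternation tracks the final consonant of the stem — -sit when the stem ends in a nasal (*ukaben*, *namim*, *un*); -uk when the stem ends in a non-nasal consonant (*fovumik*, *vawil*).
The final consonant of *vuson* is /n/, which is a nasal, so the suffix is -sit, giving *vusonsit*.

vusonsit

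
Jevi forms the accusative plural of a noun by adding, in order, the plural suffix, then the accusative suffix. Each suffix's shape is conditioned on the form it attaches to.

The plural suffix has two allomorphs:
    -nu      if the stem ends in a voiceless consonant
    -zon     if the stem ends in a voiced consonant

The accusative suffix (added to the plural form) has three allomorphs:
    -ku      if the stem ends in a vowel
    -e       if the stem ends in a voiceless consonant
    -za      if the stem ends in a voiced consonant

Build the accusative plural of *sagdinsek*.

sagdinseknuku

The final consonant of *sagdinsek* is /k/, which is voiceless, so the plural suffix is -nu, giving *sagdinseknu*.
The plural form *sagdinseknu* — final sound /u/ (a vowel) → -ku → *sagdinseknuku*.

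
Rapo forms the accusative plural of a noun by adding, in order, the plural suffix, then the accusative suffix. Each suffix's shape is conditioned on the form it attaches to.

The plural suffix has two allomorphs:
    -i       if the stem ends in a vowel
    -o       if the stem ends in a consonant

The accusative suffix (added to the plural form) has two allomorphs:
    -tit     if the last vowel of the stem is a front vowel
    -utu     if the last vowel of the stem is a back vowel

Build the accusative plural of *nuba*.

nubaitit

Since the final sound of *nuba* is /a/ (a vowel), it takes -i, giving *nubai*.
Since the last vowel of the plural form *nubai* is /i/ (a front vowel), it takes -tit, giving *nubaitit*.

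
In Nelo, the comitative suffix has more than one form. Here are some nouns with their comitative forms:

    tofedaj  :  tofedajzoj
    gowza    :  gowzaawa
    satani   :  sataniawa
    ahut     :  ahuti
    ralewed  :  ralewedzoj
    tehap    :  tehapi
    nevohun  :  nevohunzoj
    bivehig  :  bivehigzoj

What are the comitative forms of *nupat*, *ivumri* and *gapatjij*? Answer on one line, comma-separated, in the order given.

nupati, ivumriawa, gapatjijzoj

The alternation tracks the final sound of the stem — -i when the stem ends in a voiceless consonant (*ahut*, *tehap*); -zoj when the stem ends in a voiced consonant (*tofedaj*, *ralewed*, *nevohun*, *bivehig*); -awa when the stem ends in a vowel (*gowza*, *satani*).
*nupat*: final sound = /t/, a voiceless consonant → -i → *nupati*.
*ivumri*: final sound = /i/, a vowel → -awa → *ivumriawa*.
*gapatjij*: final sound = /j/, a voiced consonant → -zoj → *gapatjijzoj*.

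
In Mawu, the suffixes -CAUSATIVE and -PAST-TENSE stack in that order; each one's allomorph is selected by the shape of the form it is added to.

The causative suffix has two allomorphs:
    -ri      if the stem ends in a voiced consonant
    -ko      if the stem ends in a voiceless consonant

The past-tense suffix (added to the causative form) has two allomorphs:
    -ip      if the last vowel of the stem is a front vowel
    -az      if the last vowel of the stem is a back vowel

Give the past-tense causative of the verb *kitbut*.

Since the final consonant of *kitbut* is /t/ (voiceless), it takes -ko, giving *kitbutko*.
The last vowel of the causative form *kitbutko* is /o/, which is a back vowel, so the past-tense suffix is -az, giving *kitbutkoaz*.

kitbutkoaz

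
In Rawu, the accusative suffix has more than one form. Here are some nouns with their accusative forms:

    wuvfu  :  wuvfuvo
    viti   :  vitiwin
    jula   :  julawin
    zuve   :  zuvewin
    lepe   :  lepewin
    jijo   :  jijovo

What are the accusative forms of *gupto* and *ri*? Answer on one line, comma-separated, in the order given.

guptovo, riwin

The suffix is conditioned by the last vowel: -vo when the last vowel of the stem is a rounded vowel (*wuvfu*, *jijo*); -win when the last vowel of the stem is an unrounded vowel (*viti*, *jula*, *zuve*, *lepe*).
*gupto*: last vowel = /o/, a rounded vowel → -vo → *guptovo*.
The last vowel of *ri* is /i/, which is an unrounded vowel, so the suffix is -win, giving *riwin*.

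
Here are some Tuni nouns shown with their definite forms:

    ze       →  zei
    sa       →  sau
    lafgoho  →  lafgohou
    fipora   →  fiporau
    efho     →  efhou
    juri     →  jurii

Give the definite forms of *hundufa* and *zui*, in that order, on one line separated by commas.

The pattern is front/back vowel harmony: -i when the last vowel of the stem is a front vowel (*ze*, *juri*); -u when the last vowel of the stem is a back vowel (*sa*, *lafgoho*, *fipora*, *efho*).
*hundufa* — last vowel /a/ (a back vowel) → -u → *hundufau*.
*zui* — last vowel /i/ (a front vowel) → -i → *zuii*.

hundufau, zuii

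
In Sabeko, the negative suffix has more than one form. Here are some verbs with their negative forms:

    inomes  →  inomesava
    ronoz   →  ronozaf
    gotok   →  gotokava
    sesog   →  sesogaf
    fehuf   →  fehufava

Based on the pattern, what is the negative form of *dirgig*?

The alternation tracks the final consonant of the stem — -ava when the stem ends in a voiceless consonant (*inomes*, *gotok*, *fehuf*); -af when the stem ends in a voiced consonant (*ronoz*, *sesog*).
*dirgig* — final consonant /g/ (voiced) → -af → *dirgigaf*.

dirgigaf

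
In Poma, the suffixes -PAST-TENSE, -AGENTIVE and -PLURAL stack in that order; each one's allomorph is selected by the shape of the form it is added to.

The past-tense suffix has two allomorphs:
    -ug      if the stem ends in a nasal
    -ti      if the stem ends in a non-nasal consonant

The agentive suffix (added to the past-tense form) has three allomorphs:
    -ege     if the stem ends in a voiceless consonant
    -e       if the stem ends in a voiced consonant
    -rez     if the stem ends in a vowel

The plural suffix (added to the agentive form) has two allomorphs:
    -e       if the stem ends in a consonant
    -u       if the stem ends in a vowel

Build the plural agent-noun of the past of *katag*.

katagtireze

*katag*: final consonant = /g/, non-nasal → -ti → *katagti*.
The past-tense form *katagti* — final sound /i/ (a vowel) → -rez → *katagtirez*.
The final sound of the agentive form *katagtirez* is /z/, which is a consonant, so the plural suffix is -e, giving *katagtireze*.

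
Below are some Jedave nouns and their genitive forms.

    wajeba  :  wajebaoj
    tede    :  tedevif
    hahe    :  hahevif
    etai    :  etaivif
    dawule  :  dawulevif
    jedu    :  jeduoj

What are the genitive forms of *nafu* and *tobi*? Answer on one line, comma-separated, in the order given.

nafuoj, tobivif

The pattern is front/back vowel harmony: -vif when the last vowel of the stem is a front vowel (*tede*, *hahe*, *etai*, *dawule*); -oj when the last vowel of the stem is a back vowel (*wajeba*, *jedu*).
*nafu*: last vowel = /u/, a back vowel → -oj → *nafuoj*.
Since the last vowel of *tobi* is /i/ (a front vowel), it takes -vif, giving *tobivif*.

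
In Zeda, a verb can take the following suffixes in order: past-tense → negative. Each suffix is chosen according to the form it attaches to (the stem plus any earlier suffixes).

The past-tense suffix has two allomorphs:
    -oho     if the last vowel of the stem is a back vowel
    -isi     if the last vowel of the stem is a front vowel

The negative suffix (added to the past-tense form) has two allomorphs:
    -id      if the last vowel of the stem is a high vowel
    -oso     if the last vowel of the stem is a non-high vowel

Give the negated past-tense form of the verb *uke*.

ukeisiid

The last vowel of *uke* is /e/, which is a front vowel, so the past-tense suffix is -isi, giving *ukeisi*.
The past-tense form *ukeisi*: last vowel = /i/, a high vowel → -id → *ukeisiid*.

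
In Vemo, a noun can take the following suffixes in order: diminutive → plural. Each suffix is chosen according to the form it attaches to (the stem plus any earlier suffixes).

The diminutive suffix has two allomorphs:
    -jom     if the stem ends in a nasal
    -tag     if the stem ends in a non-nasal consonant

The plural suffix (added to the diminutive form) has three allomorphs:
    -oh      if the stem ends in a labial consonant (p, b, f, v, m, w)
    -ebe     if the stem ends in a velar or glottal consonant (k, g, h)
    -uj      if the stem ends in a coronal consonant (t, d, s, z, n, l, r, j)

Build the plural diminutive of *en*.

*en* — final consonant /n/ (a nasal) → -jom → *enjom*.
Since the final consonant of the diminutive form *enjom* is /m/ (labial), it takes -oh, giving *enjomoh*.

enjomoh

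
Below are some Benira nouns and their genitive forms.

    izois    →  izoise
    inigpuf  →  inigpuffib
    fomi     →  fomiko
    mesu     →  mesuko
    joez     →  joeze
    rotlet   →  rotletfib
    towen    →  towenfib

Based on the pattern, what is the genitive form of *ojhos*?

The alternation tracks the final sound of the stem — -e when the stem ends in a sibilant (*izois*, *joez*); -fib when the stem ends in a non-sibilant consonant (*inigpuf*, *rotlet*, *towen*); -ko when the stem ends in a vowel (*fomi*, *mesu*).
Since the final sound of *ojhos* is /s/ (a sibilant), it takes -e, giving *ojhose*.

ojhose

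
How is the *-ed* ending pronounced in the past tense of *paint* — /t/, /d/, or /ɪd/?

/ɪd/

The stem *paint* ends in /t/ or /d/.
The -ed suffix is realized as /ɪd/ after /t, d/; as /t/ after other voiceless consonants; and as /d/ after other voiced sounds.
So -ed on *paint* is pronounced /ɪd/.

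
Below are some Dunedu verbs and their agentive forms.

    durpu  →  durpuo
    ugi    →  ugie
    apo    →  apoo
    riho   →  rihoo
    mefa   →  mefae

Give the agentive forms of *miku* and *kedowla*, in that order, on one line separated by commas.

mikuo, kedowlae

The alternation tracks the last vowel of the stem — -o when the last vowel of the stem is a rounded vowel (*durpu*, *apo*, *riho*); -e when the last vowel of the stem is an unrounded vowel (*ugi*, *mefa*).
*miku* — last vowel /u/ (a rounded vowel) → -o → *mikuo*.
*kedowla* — last vowel /a/ (an unrounded vowel) → -e → *kedowlae*.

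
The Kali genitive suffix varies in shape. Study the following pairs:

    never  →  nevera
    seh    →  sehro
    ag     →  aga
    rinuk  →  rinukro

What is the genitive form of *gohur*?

gohura

The suffix is conditioned by the final consonant: -ro when the stem ends in a voiceless consonant (*seh*, *rinuk*); -a when the stem ends in a voiced consonant (*never*, *ag*).
*gohur* — final consonant /r/ (voiced) → -a → *gohura*.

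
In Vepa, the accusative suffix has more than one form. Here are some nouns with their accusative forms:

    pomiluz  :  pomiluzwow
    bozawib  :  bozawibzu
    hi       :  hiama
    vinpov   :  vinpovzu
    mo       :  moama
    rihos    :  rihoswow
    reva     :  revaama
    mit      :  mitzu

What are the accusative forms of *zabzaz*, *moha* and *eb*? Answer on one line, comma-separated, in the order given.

The alternation tracks the final sound of the stem — -wow when the stem ends in a sibilant (*pomiluz*, *rihos*); -zu when the stem ends in a non-sibilant consonant (*bozawib*, *vinpov*, *mit*); -ama when the stem ends in a vowel (*hi*, *mo*, *reva*).
*zabzaz* — final sound /z/ (a sibilant) → -wow → *zabzazwow*.
The final sound of *moha* is /a/, which is a vowel, so the suffix is -ama, giving *mohaama*.
Since the final sound of *eb* is /b/ (a non-sibilant consonant), it takes -zu, giving *ebzu*.

zabzazwow, mohaama, ebzu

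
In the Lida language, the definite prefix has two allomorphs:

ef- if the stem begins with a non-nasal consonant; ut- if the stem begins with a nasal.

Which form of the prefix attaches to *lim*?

ef-

*lim*: first consonant = /l/, non-nasal → ef-.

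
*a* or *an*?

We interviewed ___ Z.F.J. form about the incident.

The indefinite article is chosen by the initial *sound* of the following word, not its spelling.
The initialism *Z.F.J.* is read letter by letter; the first letter, Z, is pronounced /ziː/, which begins with a consonant sound.
So the article is *a*: We interviewed a Z.F.J. form about the incident.

a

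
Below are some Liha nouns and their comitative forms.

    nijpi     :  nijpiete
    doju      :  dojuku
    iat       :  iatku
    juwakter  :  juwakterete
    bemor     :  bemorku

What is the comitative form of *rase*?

The pattern is front/back vowel harmony: -ete when the last vowel of the stem is a front vowel (*nijpi*, *juwakter*); -ku when the last vowel of the stem is a back vowel (*doju*, *iat*, *bemor*).
*rase*: last vowel = /e/, a front vowel → -ete → *raseete*.

raseete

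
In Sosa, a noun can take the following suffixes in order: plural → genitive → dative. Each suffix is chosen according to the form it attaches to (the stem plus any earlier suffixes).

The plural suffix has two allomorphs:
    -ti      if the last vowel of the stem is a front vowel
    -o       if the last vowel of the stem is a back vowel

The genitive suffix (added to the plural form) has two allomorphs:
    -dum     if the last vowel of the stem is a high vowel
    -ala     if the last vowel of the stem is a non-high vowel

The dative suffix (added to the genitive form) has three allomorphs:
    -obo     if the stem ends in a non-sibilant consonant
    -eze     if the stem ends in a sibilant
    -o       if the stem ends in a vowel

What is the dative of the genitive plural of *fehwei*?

fehweitidumobo

The last vowel of *fehwei* is /i/, which is a front vowel, so the plural suffix is -ti, giving *fehweiti*.
The plural form *fehweiti* — last vowel /i/ (a high vowel) → -dum → *fehweitidum*.
The final sound of the genitive form *fehweitidum* is /m/, which is a non-sibilant consonant, so the dative suffix is -obo, giving *fehweitidumobo*.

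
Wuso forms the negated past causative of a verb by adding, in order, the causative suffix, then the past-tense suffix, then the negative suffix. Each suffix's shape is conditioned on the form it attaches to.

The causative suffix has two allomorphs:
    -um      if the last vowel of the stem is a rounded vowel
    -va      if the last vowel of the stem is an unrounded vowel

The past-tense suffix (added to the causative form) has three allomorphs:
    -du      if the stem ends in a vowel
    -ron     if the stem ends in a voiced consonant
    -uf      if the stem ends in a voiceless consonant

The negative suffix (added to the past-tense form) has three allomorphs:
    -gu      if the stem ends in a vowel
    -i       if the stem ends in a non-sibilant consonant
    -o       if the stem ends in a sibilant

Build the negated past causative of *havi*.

The last vowel of *havi* is /i/, which is an unrounded vowel, so the causative suffix is -va, giving *haviva*.
Since the final sound of the causative form *haviva* is /a/ (a vowel), it takes -du, giving *havivadu*.
Since the final sound of the past-tense form *havivadu* is /u/ (a vowel), it takes -gu, giving *havivadugu*.

havivadugu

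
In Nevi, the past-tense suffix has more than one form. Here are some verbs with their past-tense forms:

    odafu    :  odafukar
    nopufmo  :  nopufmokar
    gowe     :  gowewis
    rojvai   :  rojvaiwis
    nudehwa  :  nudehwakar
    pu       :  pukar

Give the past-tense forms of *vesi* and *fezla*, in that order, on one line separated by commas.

vesiwis, fezlakar

Looking at the last vowel of each stem: -wis when the last vowel of the stem is a front vowel (*gowe*, *rojvai*); -kar when the last vowel of the stem is a back vowel (*odafu*, *nopufmo*, *nudehwa*, *pu*).
*vesi*: last vowel = /i/, a front vowel → -wis → *vesiwis*.
The last vowel of *fezla* is /a/, which is a back vowel, so the suffix is -kar, giving *fezlakar*.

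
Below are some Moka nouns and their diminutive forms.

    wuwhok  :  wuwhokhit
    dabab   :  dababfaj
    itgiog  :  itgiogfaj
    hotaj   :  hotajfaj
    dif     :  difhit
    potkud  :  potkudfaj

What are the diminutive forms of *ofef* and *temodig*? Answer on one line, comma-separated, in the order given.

The pattern is voicing of the final consonant: -hit when the stem ends in a voiceless consonant (*wuwhok*, *dif*); -faj when the stem ends in a voiced consonant (*dabab*, *itgiog*, *hotaj*, *potkud*).
The final consonant of *ofef* is /f/, which is voiceless, so the suffix is -hit, giving *ofefhit*.
Since the final consonant of *temodig* is /g/ (voiced), it takes -faj, giving *temodigfaj*.

ofefhit, temodigfaj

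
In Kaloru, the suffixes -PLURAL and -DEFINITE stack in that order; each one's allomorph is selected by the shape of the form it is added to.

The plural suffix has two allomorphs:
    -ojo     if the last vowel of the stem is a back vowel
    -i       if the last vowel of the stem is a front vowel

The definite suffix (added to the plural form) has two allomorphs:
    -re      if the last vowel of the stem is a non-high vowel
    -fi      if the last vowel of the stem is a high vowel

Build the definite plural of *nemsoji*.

nemsojiifi

*nemsoji* — last vowel /i/ (a front vowel) → -i → *nemsojii*.
The plural form *nemsojii* — last vowel /i/ (a high vowel) → -fi → *nemsojiifi*.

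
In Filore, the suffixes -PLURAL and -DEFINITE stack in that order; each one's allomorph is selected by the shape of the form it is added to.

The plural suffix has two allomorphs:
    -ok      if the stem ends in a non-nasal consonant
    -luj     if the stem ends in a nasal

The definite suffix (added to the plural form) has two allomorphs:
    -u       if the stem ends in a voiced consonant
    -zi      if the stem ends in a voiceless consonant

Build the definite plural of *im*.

Since the final consonant of *im* is /m/ (a nasal), it takes -luj, giving *imluj*.
Since the final consonant of the plural form *imluj* is /j/ (voiced), it takes -u, giving *imluju*.

imluju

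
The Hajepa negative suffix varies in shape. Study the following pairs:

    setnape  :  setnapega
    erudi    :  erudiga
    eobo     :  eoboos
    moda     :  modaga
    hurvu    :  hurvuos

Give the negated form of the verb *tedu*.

teduos

The alternation tracks the last vowel of the stem — -os when the last vowel of the stem is a rounded vowel (*eobo*, *hurvu*); -ga when the last vowel of the stem is an unrounded vowel (*setnape*, *erudi*, *moda*).
Since the last vowel of *tedu* is /u/ (a rounded vowel), it takes -os, giving *teduos*.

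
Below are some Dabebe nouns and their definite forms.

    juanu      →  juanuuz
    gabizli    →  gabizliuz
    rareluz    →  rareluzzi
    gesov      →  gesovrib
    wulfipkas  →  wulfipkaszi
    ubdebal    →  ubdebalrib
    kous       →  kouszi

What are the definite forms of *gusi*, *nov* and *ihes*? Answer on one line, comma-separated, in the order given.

gusiuz, novrib, iheszi

The pattern is sibilance of the final sound: -zi when the stem ends in a sibilant (*rareluz*, *wulfipkas*, *kous*); -rib when the stem ends in a non-sibilant consonant (*gesov*, *ubdebal*); -uz when the stem ends in a vowel (*juanu*, *gabizli*).
*gusi* — final sound /i/ (a vowel) → -uz → *gusiuz*.
Since the final sound of *nov* is /v/ (a non-sibilant consonant), it takes -rib, giving *novrib*.
Since the final sound of *ihes* is /s/ (a sibilant), it takes -zi, giving *iheszi*.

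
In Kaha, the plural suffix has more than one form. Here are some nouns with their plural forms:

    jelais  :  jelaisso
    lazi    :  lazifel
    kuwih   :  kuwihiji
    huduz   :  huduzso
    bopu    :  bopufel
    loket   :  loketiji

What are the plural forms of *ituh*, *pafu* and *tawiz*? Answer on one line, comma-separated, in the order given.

The pattern is sibilance of the final sound: -so when the stem ends in a sibilant (*jelais*, *huduz*); -iji when the stem ends in a non-sibilant consonant (*kuwih*, *loket*); -fel when the stem ends in a vowel (*lazi*, *bopu*).
The final sound of *ituh* is /h/, which is a non-sibilant consonant, so the suffix is -iji, giving *ituhiji*.
*pafu* — final sound /u/ (a vowel) → -fel → *pafufel*.
Since the final sound of *tawiz* is /z/ (a sibilant), it takes -so, giving *tawizso*.

ituhiji, pafufel, tawizso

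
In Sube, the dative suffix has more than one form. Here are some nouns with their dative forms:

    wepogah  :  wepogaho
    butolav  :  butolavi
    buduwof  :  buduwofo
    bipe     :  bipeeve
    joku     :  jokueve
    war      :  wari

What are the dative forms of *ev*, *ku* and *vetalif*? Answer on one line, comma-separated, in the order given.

evi, kueve, vetalifo

The suffix is conditioned by the final sound: -o when the stem ends in a voiceless consonant (*wepogah*, *buduwof*); -i when the stem ends in a voiced consonant (*butolav*, *war*); -eve when the stem ends in a vowel (*bipe*, *joku*).
The final sound of *ev* is /v/, which is a voiced consonant, so the suffix is -i, giving *evi*.
*ku*: final sound = /u/, a vowel → -eve → *kueve*.
*vetalif* — final sound /f/ (a voiceless consonant) → -o → *vetalifo*.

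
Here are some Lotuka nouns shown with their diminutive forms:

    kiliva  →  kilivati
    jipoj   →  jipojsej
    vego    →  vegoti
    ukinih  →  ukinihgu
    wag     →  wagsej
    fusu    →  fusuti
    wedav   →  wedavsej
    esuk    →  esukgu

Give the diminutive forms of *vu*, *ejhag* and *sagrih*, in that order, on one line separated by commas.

The alternation tracks the final sound of the stem — -gu when the stem ends in a voiceless consonant (*ukinih*, *esuk*); -sej when the stem ends in a voiced consonant (*jipoj*, *wag*, *wedav*); -ti when the stem ends in a vowel (*kiliva*, *vego*, *fusu*).
*vu*: final sound = /u/, a vowel → -ti → *vuti*.
*ejhag* — final sound /g/ (a voiced consonant) → -sej → *ejhagsej*.
The final sound of *sagrih* is /h/, which is a voiceless consonant, so the suffix is -gu, giving *sagrihgu*.

vuti, ejhagsej, sagrihgu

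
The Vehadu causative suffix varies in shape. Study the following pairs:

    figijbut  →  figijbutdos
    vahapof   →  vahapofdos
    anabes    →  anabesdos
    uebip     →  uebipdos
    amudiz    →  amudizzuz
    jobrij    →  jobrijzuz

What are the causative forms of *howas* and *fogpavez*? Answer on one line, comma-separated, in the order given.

howasdos, fogpavezzuz

The pattern is voicing of the final consonant: -dos when the stem ends in a voiceless consonant (*figijbut*, *vahapof*, *anabes*, *uebip*); -zuz when the stem ends in a voiced consonant (*amudiz*, *jobrij*).
*howas*: final consonant = /s/, voiceless → -dos → *howasdos*.
*fogpavez* — final consonant /z/ (voiced) → -zuz → *fogpavezzuz*.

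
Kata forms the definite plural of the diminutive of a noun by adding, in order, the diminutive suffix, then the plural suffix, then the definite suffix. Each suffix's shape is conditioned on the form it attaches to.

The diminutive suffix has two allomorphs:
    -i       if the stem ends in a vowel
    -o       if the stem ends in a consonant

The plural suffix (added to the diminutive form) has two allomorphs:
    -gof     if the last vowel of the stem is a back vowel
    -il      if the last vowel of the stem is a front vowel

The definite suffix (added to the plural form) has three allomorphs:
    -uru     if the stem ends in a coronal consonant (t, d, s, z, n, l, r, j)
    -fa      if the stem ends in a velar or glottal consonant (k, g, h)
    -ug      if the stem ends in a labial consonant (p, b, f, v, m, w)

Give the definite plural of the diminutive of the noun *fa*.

faiiluru

Since the final sound of *fa* is /a/ (a vowel), it takes -i, giving *fai*.
The diminutive form *fai* — last vowel /i/ (a front vowel) → -il → *faiil*.
The final consonant of the plural form *faiil* is /l/, which is coronal, so the definite suffix is -uru, giving *faiiluru*.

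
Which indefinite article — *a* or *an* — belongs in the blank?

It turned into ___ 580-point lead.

a

The indefinite article is chosen by the initial *sound* of the following word, not its spelling.
The number *580* is spoken "five hundred …", beginning with /faɪv/ — a consonant sound.
So the article is *a*: It turned into a 580-point lead.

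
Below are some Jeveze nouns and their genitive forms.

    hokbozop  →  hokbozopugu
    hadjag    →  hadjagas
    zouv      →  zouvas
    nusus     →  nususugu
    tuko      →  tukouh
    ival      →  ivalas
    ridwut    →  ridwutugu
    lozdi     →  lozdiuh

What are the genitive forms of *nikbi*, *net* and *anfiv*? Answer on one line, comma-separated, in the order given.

nikbiuh, netugu, anfivas

Looking at the final sound of each stem: -ugu when the stem ends in a voiceless consonant (*hokbozop*, *nusus*, *ridwut*); -as when the stem ends in a voiced consonant (*hadjag*, *zouv*, *ival*); -uh when the stem ends in a vowel (*tuko*, *lozdi*).
The final sound of *nikbi* is /i/, which is a vowel, so the suffix is -uh, giving *nikbiuh*.
The final sound of *net* is /t/, which is a voiceless consonant, so the suffix is -ugu, giving *netugu*.
*anfiv* — final sound /v/ (a voiced consonant) → -as → *anfivas*.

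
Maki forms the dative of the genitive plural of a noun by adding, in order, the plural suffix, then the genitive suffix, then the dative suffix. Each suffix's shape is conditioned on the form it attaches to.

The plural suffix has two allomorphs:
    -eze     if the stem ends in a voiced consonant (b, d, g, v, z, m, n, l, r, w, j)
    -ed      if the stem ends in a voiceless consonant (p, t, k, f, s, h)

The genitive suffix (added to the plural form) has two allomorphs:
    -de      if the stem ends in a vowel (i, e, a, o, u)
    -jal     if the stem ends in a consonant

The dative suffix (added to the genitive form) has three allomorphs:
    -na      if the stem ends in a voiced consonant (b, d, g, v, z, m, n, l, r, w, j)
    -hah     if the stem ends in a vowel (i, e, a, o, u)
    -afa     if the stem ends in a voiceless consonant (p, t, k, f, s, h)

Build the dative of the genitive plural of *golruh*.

Since the final consonant of *golruh* is /h/ (voiceless), it takes -ed, giving *golruhed*.
The plural form *golruhed* — final sound /d/ (a consonant) → -jal → *golruhedjal*.
The genitive form *golruhedjal*: final sound = /l/, a voiced consonant → -na → *golruhedjalna*.

golruhedjalna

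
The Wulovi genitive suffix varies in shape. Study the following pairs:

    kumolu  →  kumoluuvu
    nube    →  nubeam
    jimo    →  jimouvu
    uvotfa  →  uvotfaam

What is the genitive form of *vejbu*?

Looking at the last vowel of each stem: -uvu when the last vowel of the stem is a rounded vowel (*kumolu*, *jimo*); -am when the last vowel of the stem is an unrounded vowel (*nube*, *uvotfa*).
*vejbu* — last vowel /u/ (a rounded vowel) → -uvu → *vejbuuvu*.

vejbuuvu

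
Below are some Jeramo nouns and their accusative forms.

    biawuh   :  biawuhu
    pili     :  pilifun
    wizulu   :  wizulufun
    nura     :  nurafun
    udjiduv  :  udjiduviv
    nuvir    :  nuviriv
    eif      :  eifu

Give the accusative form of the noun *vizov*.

vizoviv

The pattern is voicing of the final sound: -u when the stem ends in a voiceless consonant (*biawuh*, *eif*); -iv when the stem ends in a voiced consonant (*udjiduv*, *nuvir*); -fun when the stem ends in a vowel (*pili*, *wizulu*, *nura*).
*vizov*: final sound = /v/, a voiced consonant → -iv → *vizoviv*.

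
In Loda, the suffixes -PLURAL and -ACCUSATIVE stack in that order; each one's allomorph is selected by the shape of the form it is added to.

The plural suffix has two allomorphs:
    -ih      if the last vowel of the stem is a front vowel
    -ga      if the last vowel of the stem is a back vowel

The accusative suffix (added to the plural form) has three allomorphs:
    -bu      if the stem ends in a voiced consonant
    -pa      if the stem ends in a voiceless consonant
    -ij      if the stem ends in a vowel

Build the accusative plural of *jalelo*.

jalelogaij

The last vowel of *jalelo* is /o/, which is a back vowel, so the plural suffix is -ga, giving *jaleloga*.
Since the final sound of the plural form *jaleloga* is /a/ (a vowel), it takes -ij, giving *jalelogaij*.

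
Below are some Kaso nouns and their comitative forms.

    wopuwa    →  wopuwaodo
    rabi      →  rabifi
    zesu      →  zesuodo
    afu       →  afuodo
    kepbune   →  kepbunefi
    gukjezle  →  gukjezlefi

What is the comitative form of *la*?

The suffix is conditioned by the last vowel: -fi when the last vowel of the stem is a front vowel (*rabi*, *kepbune*, *gukjezle*); -odo when the last vowel of the stem is a back vowel (*wopuwa*, *zesu*, *afu*).
*la*: last vowel = /a/, a back vowel → -odo → *laodo*.

laodo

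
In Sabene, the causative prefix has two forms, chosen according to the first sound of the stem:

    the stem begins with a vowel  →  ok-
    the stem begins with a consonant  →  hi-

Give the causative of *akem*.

okakem

Since the first sound of *akem* is /a/ (a vowel), it takes ok-, giving *okakem*.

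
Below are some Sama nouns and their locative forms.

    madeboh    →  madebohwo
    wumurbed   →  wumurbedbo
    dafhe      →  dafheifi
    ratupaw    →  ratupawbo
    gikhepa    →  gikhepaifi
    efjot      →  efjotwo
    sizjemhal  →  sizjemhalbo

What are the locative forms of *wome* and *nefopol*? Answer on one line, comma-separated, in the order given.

womeifi, nefopolbo

The alternation tracks the final sound of the stem — -wo when the stem ends in a voiceless consonant (*madeboh*, *efjot*); -bo when the stem ends in a voiced consonant (*wumurbed*, *ratupaw*, *sizjemhal*); -ifi when the stem ends in a vowel (*dafhe*, *gikhepa*).
Since the final sound of *wome* is /e/ (a vowel), it takes -ifi, giving *womeifi*.
Since the final sound of *nefopol* is /l/ (a voiced consonant), it takes -bo, giving *nefopolbo*.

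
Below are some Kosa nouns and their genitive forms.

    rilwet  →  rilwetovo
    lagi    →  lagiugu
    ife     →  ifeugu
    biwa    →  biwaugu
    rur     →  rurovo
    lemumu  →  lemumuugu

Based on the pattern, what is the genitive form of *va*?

Looking at the final sound of each stem: -ovo when the stem ends in a consonant (*rilwet*, *rur*); -ugu when the stem ends in a vowel (*lagi*, *ife*, *biwa*, *lemumu*).
*va* — final sound /a/ (a vowel) → -ugu → *vaugu*.

vaugu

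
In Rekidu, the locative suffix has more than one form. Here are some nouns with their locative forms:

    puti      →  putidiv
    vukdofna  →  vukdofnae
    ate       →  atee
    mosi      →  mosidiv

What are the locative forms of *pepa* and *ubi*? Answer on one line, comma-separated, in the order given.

pepae, ubidiv

The suffix is conditioned by the last vowel: -div when the last vowel of the stem is a high vowel (*puti*, *mosi*); -e when the last vowel of the stem is a non-high vowel (*vukdofna*, *ate*).
*pepa* — last vowel /a/ (a non-high vowel) → -e → *pepae*.
Since the last vowel of *ubi* is /i/ (a high vowel), it takes -div, giving *ubidiv*.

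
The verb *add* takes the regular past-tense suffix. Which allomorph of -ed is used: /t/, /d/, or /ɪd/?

The stem *add* ends in /t/ or /d/.
The -ed suffix is realized as /ɪd/ after /t, d/; as /t/ after other voiceless consonants; and as /d/ after other voiced sounds.
So -ed on *add* is pronounced /ɪd/.

/ɪd/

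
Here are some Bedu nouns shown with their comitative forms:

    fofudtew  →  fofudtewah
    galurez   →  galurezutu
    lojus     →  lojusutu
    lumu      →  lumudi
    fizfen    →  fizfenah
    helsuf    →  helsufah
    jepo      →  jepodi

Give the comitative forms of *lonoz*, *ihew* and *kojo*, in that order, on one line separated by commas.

lonozutu, ihewah, kojodi

The pattern is sibilance of the final sound: -utu when the stem ends in a sibilant (*galurez*, *lojus*); -ah when the stem ends in a non-sibilant consonant (*fofudtew*, *fizfen*, *helsuf*); -di when the stem ends in a vowel (*lumu*, *jepo*).
Since the final sound of *lonoz* is /z/ (a sibilant), it takes -utu, giving *lonozutu*.
Since the final sound of *ihew* is /w/ (a non-sibilant consonant), it takes -ah, giving *ihewah*.
*kojo*: final sound = /o/, a vowel → -di → *kojodi*.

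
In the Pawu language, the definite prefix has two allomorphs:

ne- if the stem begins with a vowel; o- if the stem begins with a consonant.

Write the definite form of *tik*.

otik

*tik* — first sound /t/ (a consonant) → o- → *otik*.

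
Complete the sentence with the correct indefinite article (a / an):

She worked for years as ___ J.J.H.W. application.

a

The indefinite article is chosen by the initial *sound* of the following word, not its spelling.
The initialism *J.J.H.W.* is read letter by letter; the first letter, J, is pronounced /dʒeɪ/, which begins with a consonant sound.
So the article is *a*: She worked for years as a J.J.H.W. application.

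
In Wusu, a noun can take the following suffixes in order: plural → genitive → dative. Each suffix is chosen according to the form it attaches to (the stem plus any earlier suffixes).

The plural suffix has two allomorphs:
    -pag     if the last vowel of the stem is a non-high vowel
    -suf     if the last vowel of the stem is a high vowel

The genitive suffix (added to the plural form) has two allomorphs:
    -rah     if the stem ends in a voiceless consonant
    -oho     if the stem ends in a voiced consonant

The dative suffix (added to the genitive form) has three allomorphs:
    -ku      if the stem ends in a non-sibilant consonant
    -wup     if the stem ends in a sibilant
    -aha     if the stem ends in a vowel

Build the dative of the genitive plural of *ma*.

Since the last vowel of *ma* is /a/ (a non-high vowel), it takes -pag, giving *mapag*.
Since the final consonant of the plural form *mapag* is /g/ (voiced), it takes -oho, giving *mapagoho*.
Since the final sound of the genitive form *mapagoho* is /o/ (a vowel), it takes -aha, giving *mapagohoaha*.

mapagohoaha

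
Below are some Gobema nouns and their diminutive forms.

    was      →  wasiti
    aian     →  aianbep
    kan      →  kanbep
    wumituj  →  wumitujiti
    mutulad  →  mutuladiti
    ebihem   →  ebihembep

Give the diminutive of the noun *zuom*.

zuombep

The suffix is conditioned by the final consonant: -bep when the stem ends in a nasal (*aian*, *kan*, *ebihem*); -iti when the stem ends in a non-nasal consonant (*was*, *wumituj*, *mutulad*).
*zuom* — final consonant /m/ (a nasal) → -bep → *zuombep*.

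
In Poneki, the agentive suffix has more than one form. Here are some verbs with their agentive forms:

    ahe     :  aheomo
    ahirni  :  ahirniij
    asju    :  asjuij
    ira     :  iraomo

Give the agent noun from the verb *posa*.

posaomo

The pattern is height harmony: -ij when the last vowel of the stem is a high vowel (*ahirni*, *asju*); -omo when the last vowel of the stem is a non-high vowel (*ahe*, *ira*).
The last vowel of *posa* is /a/, which is a non-high vowel, so the suffix is -omo, giving *posaomo*.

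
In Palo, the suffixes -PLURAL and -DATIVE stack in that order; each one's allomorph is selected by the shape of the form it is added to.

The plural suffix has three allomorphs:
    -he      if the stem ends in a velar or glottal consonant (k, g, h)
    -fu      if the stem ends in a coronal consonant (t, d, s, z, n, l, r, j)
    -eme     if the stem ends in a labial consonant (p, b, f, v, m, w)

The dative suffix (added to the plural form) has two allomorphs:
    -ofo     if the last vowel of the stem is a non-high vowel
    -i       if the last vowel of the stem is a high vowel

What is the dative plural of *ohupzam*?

ohupzamemeofo

*ohupzam* — final consonant /m/ (labial) → -eme → *ohupzameme*.
The plural form *ohupzameme*: last vowel = /e/, a non-high vowel → -ofo → *ohupzamemeofo*.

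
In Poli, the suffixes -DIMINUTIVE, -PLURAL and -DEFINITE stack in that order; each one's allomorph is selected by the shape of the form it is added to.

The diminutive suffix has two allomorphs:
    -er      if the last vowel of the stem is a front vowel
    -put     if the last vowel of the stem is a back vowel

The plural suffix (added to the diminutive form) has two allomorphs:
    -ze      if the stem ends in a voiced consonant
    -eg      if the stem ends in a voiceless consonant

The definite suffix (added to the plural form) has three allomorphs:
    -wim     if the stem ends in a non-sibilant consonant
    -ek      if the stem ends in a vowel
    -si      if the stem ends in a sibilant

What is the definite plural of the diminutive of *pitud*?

pitudputegwim

*pitud*: last vowel = /u/, a back vowel → -put → *pitudput*.
The diminutive form *pitudput* — final consonant /t/ (voiceless) → -eg → *pitudputeg*.
The plural form *pitudputeg*: final sound = /g/, a non-sibilant consonant → -wim → *pitudputegwim*.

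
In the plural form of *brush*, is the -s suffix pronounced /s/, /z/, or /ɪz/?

The stem *brush* ends in a sibilant (/s, z, ʃ, ʒ, tʃ, dʒ/).
The plural suffix surfaces as /ɪz/ after sibilants, /s/ after other voiceless consonants, and /z/ after other voiced sounds.
So the plural -s on *brush* is pronounced /ɪz/.

/ɪz/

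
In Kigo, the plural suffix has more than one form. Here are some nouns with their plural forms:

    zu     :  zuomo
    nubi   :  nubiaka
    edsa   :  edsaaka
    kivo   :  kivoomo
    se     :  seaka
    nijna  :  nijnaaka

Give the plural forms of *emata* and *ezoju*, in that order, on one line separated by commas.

emataaka, ezojuomo

The alternation tracks the last vowel of the stem — -omo when the last vowel of the stem is a rounded vowel (*zu*, *kivo*); -aka when the last vowel of the stem is an unrounded vowel (*nubi*, *edsa*, *se*, *nijna*).
*emata*: last vowel = /a/, an unrounded vowel → -aka → *emataaka*.
The last vowel of *ezoju* is /u/, which is a rounded vowel, so the suffix is -omo, giving *ezojuomo*.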